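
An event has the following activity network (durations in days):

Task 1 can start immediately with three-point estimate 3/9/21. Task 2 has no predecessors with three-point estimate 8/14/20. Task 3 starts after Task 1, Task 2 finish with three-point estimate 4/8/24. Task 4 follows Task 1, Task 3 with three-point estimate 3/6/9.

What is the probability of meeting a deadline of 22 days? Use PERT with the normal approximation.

0.023

te_Task 1 = (3 + 4·9 + 21)/6 = 60/6 = 10; σ²_Task 1 = ((21−3)/6)² = 9.000
te_Task 2 = (8 + 4·14 + 20)/6 = 84/6 = 14; σ²_Task 2 = ((20−8)/6)² = 4.000
te_Task 3 = (4 + 4·8 + 24)/6 = 60/6 = 10; σ²_Task 3 = ((24−4)/6)² = 11.111
te_Task 4 = (3 + 4·6 + 9)/6 = 36/6 = 6; σ²_Task 4 = ((9−3)/6)² = 1.000

Forward pass:
ES_Task 1 = 0; EF_Task 1 = 10
ES_Task 2 = 0; EF_Task 2 = 14
ES_Task 3 = max(EF_Task 1=10, EF_Task 2=14) = 14; EF_Task 3 = 14+10 = 24
ES_Task 4 = max(EF_Task 1=10, EF_Task 3=24) = 24; EF_Task 4 = 24+6 = 30
Expected project duration μ = 30 days. Critical path: Task 2 → Task 3 → Task 4.

Variance along critical path = 4.000 + 11.111 + 1.000 = 16.111; σ = √16.111 = 4.014 days.
Z = (22 − 30) / 4.014 = -1.993
P(T ≤ 22) = Φ(-1.993) ≈ 0.023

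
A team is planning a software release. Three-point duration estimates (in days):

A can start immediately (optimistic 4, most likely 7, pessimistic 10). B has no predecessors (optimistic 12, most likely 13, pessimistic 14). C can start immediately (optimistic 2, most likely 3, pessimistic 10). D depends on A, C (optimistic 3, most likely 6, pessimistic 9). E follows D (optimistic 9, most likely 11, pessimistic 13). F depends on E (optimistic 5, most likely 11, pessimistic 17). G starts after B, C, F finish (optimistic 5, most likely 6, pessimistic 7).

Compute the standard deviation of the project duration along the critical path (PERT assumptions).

2.56 days

te_A = (4 + 4·7 + 10)/6 = 42/6 = 7; σ²_A = ((10−4)/6)² = 1.000
te_B = (12 + 4·13 + 14)/6 = 78/6 = 13; σ²_B = ((14−12)/6)² = 0.111
te_C = (2 + 4·3 + 10)/6 = 24/6 = 4; σ²_C = ((10−2)/6)² = 1.778
te_D = (3 + 4·6 + 9)/6 = 36/6 = 6; σ²_D = ((9−3)/6)² = 1.000
te_E = (9 + 4·11 + 13)/6 = 66/6 = 11; σ²_E = ((13−9)/6)² = 0.444
te_F = (5 + 4·11 + 17)/6 = 66/6 = 11; σ²_F = ((17−5)/6)² = 4.000
te_G = (5 + 4·6 + 7)/6 = 36/6 = 6; σ²_G = ((7−5)/6)² = 0.111

Forward pass:
ES_A = 0; EF_A = 7
ES_B = 0; EF_B = 13
ES_C = 0; EF_C = 4
ES_D = max(EF_A=7, EF_C=4) = 7; EF_D = 7+6 = 13
ES_E = 13; EF_E = 13+11 = 24
ES_F = 24; EF_F = 24+11 = 35
ES_G = max(EF_B=13, EF_C=4, EF_F=35) = 35; EF_G = 35+6 = 41
Expected project duration μ = 41 days. Critical path: A → D → E → F → G.

Variance along critical path = 1.000 + 1.000 + 0.444 + 4.000 + 0.111 = 6.556
σ = √6.556 = 2.560 days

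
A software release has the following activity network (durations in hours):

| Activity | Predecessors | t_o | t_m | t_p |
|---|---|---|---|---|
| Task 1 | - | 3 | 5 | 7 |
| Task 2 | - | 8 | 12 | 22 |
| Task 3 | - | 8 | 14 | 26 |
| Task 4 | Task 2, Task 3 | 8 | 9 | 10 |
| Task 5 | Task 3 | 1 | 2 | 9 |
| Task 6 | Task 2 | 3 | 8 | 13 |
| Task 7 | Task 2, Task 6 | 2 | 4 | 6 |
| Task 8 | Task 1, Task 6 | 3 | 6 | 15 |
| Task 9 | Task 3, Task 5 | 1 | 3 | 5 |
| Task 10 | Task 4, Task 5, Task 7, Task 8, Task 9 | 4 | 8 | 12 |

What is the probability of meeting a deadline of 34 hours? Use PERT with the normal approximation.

0.296

te_Task 1 = (3 + 4·5 + 7)/6 = 30/6 = 5; σ²_Task 1 = ((7−3)/6)² = 0.444
te_Task 2 = (8 + 4·12 + 22)/6 = 78/6 = 13; σ²_Task 2 = ((22−8)/6)² = 5.444
te_Task 3 = (8 + 4·14 + 26)/6 = 90/6 = 15; σ²_Task 3 = ((26−8)/6)² = 9.000
te_Task 4 = (8 + 4·9 + 10)/6 = 54/6 = 9; σ²_Task 4 = ((10−8)/6)² = 0.111
te_Task 5 = (1 + 4·2 + 9)/6 = 18/6 = 3; σ²_Task 5 = ((9−1)/6)² = 1.778
te_Task 6 = (3 + 4·8 + 13)/6 = 48/6 = 8; σ²_Task 6 = ((13−3)/6)² = 2.778
te_Task 7 = (2 + 4·4 + 6)/6 = 24/6 = 4; σ²_Task 7 = ((6−2)/6)² = 0.444
te_Task 8 = (3 + 4·6 + 15)/6 = 42/6 = 7; σ²_Task 8 = ((15−3)/6)² = 4.000
te_Task 9 = (1 + 4·3 + 5)/6 = 18/6 = 3; σ²_Task 9 = ((5−1)/6)² = 0.444
te_Task 10 = (4 + 4·8 + 12)/6 = 48/6 = 8; σ²_Task 10 = ((12−4)/6)² = 1.778

Forward pass:
ES_Task 1 = 0; EF_Task 1 = 5
ES_Task 2 = 0; EF_Task 2 = 13
ES_Task 3 = 0; EF_Task 3 = 15
ES_Task 4 = max(EF_Task 2=13, EF_Task 3=15) = 15; EF_Task 4 = 15+9 = 24
ES_Task 5 = 15; EF_Task 5 = 15+3 = 18
ES_Task 6 = 13; EF_Task 6 = 13+8 = 21
ES_Task 7 = max(EF_Task 2=13, EF_Task 6=21) = 21; EF_Task 7 = 21+4 = 25
ES_Task 8 = max(EF_Task 1=5, EF_Task 6=21) = 21; EF_Task 8 = 21+7 = 28
ES_Task 9 = max(EF_Task 3=15, EF_Task 5=18) = 18; EF_Task 9 = 18+3 = 21
ES_Task 10 = max(EF_Task 4=24, EF_Task 5=18, EF_Task 7=25, EF_Task 8=28, EF_Task 9=21) = 28; EF_Task 10 = 28+8 = 36
Expected project duration μ = 36 hours. Critical path: Task 2 → Task 6 → Task 8 → Task 10.

Variance along critical path = 5.444 + 2.778 + 4.000 + 1.778 = 14.000; σ = √14.000 = 3.742 hours.
Z = (34 − 36) / 3.742 = -0.535
P(T ≤ 34) = Φ(-0.535) ≈ 0.296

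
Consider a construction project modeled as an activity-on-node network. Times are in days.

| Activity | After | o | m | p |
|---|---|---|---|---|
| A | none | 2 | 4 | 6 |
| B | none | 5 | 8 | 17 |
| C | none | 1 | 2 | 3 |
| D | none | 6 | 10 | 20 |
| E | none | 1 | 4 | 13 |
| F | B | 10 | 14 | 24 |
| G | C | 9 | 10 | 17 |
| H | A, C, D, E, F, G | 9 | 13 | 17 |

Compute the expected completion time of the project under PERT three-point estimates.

te_A = (2 + 4·4 + 6)/6 = 24/6 = 4
te_B = (5 + 4·8 + 17)/6 = 54/6 = 9
te_C = (1 + 4·2 + 3)/6 = 12/6 = 2
te_D = (6 + 4·10 + 20)/6 = 66/6 = 11
te_E = (1 + 4·4 + 13)/6 = 30/6 = 5
te_F = (10 + 4·14 + 24)/6 = 90/6 = 15
te_G = (9 + 4·10 + 17)/6 = 66/6 = 11
te_H = (9 + 4·13 + 17)/6 = 78/6 = 13

Forward pass:
ES_A = 0; EF_A = 4
ES_B = 0; EF_B = 9
ES_C = 0; EF_C = 2
ES_D = 0; EF_D = 11
ES_E = 0; EF_E = 5
ES_F = 9; EF_F = 9+15 = 24
ES_G = 2; EF_G = 2+11 = 13
ES_H = max(EF_A=4, EF_C=2, EF_D=11, EF_E=5, EF_F=24, EF_G=13) = 24; EF_H = 24+13 = 37
Expected project duration μ = 37 days. Critical path: B → F → H.

37 days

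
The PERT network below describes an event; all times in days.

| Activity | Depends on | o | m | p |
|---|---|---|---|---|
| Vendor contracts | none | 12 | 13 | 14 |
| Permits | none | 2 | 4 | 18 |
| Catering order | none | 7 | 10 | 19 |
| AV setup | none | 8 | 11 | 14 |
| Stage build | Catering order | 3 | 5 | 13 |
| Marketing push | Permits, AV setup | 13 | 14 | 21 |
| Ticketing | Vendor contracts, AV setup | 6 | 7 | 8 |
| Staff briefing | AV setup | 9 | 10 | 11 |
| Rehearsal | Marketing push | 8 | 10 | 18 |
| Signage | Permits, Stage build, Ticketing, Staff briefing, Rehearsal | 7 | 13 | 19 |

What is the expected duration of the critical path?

50 days

te_Vendor contracts = (12 + 4·13 + 14)/6 = 78/6 = 13
te_Permits = (2 + 4·4 + 18)/6 = 36/6 = 6
te_Catering order = (7 + 4·10 + 19)/6 = 66/6 = 11
te_AV setup = (8 + 4·11 + 14)/6 = 66/6 = 11
te_Stage build = (3 + 4·5 + 13)/6 = 36/6 = 6
te_Marketing push = (13 + 4·14 + 21)/6 = 90/6 = 15
te_Ticketing = (6 + 4·7 + 8)/6 = 42/6 = 7
te_Staff briefing = (9 + 4·10 + 11)/6 = 60/6 = 10
te_Rehearsal = (8 + 4·10 + 18)/6 = 66/6 = 11
te_Signage = (7 + 4·13 + 19)/6 = 78/6 = 13

Forward pass:
ES_Vendor contracts = 0; EF_Vendor contracts = 13
ES_Permits = 0; EF_Permits = 6
ES_Catering order = 0; EF_Catering order = 11
ES_AV setup = 0; EF_AV setup = 11
ES_Stage build = 11; EF_Stage build = 11+6 = 17
ES_Marketing push = max(EF_Permits=6, EF_AV setup=11) = 11; EF_Marketing push = 11+15 = 26
ES_Ticketing = max(EF_Vendor contracts=13, EF_AV setup=11) = 13; EF_Ticketing = 13+7 = 20
ES_Staff briefing = 11; EF_Staff briefing = 11+10 = 21
ES_Rehearsal = 26; EF_Rehearsal = 26+11 = 37
ES_Signage = max(EF_Permits=6, EF_Stage build=17, EF_Ticketing=20, EF_Staff briefing=21, EF_Rehearsal=37) = 37; EF_Signage = 37+13 = 50
Expected project duration μ = 50 days. Critical path: AV setup → Marketing push → Rehearsal → Signage.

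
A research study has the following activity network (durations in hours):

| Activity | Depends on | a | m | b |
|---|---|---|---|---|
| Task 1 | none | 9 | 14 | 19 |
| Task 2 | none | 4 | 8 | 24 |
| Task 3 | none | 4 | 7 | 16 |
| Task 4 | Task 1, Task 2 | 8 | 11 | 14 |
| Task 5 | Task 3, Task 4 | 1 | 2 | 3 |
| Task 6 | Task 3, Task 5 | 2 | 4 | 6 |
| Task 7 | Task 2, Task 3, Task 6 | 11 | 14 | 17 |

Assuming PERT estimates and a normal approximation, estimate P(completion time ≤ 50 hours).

te_Task 1 = (9 + 4·14 + 19)/6 = 84/6 = 14; σ²_Task 1 = ((19−9)/6)² = 2.778
te_Task 2 = (4 + 4·8 + 24)/6 = 60/6 = 10; σ²_Task 2 = ((24−4)/6)² = 11.111
te_Task 3 = (4 + 4·7 + 16)/6 = 48/6 = 8; σ²_Task 3 = ((16−4)/6)² = 4.000
te_Task 4 = (8 + 4·11 + 14)/6 = 66/6 = 11; σ²_Task 4 = ((14−8)/6)² = 1.000
te_Task 5 = (1 + 4·2 + 3)/6 = 12/6 = 2; σ²_Task 5 = ((3−1)/6)² = 0.111
te_Task 6 = (2 + 4·4 + 6)/6 = 24/6 = 4; σ²_Task 6 = ((6−2)/6)² = 0.444
te_Task 7 = (11 + 4·14 + 17)/6 = 84/6 = 14; σ²_Task 7 = ((17−11)/6)² = 1.000

Forward pass:
ES_Task 1 = 0; EF_Task 1 = 14
ES_Task 2 = 0; EF_Task 2 = 10
ES_Task 3 = 0; EF_Task 3 = 8
ES_Task 4 = max(EF_Task 1=14, EF_Task 2=10) = 14; EF_Task 4 = 14+11 = 25
ES_Task 5 = max(EF_Task 3=8, EF_Task 4=25) = 25; EF_Task 5 = 25+2 = 27
ES_Task 6 = max(EF_Task 3=8, EF_Task 5=27) = 27; EF_Task 6 = 27+4 = 31
ES_Task 7 = max(EF_Task 2=10, EF_Task 3=8, EF_Task 6=31) = 31; EF_Task 7 = 31+14 = 45
Expected project duration μ = 45 hours. Critical path: Task 1 → Task 4 → Task 5 → Task 6 → Task 7.

Variance along critical path = 2.778 + 1.000 + 0.111 + 0.444 + 1.000 = 5.333; σ = √5.333 = 2.309 hours.
Z = (50 − 45) / 2.309 = 2.165
P(T ≤ 50) = Φ(2.165) ≈ 0.985

0.985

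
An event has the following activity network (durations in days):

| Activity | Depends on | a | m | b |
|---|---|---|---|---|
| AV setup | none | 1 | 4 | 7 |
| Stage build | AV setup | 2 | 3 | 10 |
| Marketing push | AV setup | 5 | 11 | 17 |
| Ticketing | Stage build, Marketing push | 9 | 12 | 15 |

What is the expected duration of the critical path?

te_AV setup = (1 + 4·4 + 7)/6 = 24/6 = 4
te_Stage build = (2 + 4·3 + 10)/6 = 24/6 = 4
te_Marketing push = (5 + 4·11 + 17)/6 = 66/6 = 11
te_Ticketing = (9 + 4·12 + 15)/6 = 72/6 = 12

Forward pass:
ES_AV setup = 0; EF_AV setup = 4
ES_Stage build = 4; EF_Stage build = 4+4 = 8
ES_Marketing push = 4; EF_Marketing push = 4+11 = 15
ES_Ticketing = max(EF_Stage build=8, EF_Marketing push=15) = 15; EF_Ticketing = 15+12 = 27
Expected project duration μ = 27 days. Critical path: AV setup → Marketing push → Ticketing.

27 days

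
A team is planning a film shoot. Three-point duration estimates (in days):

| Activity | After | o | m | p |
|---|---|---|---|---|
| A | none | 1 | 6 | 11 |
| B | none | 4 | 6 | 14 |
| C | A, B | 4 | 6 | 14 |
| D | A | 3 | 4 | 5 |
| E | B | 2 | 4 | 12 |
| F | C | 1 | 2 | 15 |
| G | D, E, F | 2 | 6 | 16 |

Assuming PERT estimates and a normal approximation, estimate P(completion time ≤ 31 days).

0.931

te_A = (1 + 4·6 + 11)/6 = 36/6 = 6; σ²_A = ((11−1)/6)² = 2.778
te_B = (4 + 4·6 + 14)/6 = 42/6 = 7; σ²_B = ((14−4)/6)² = 2.778
te_C = (4 + 4·6 + 14)/6 = 42/6 = 7; σ²_C = ((14−4)/6)² = 2.778
te_D = (3 + 4·4 + 5)/6 = 24/6 = 4; σ²_D = ((5−3)/6)² = 0.111
te_E = (2 + 4·4 + 12)/6 = 30/6 = 5; σ²_E = ((12−2)/6)² = 2.778
te_F = (1 + 4·2 + 15)/6 = 24/6 = 4; σ²_F = ((15−1)/6)² = 5.444
te_G = (2 + 4·6 + 16)/6 = 42/6 = 7; σ²_G = ((16−2)/6)² = 5.444

Forward pass:
ES_A = 0; EF_A = 6
ES_B = 0; EF_B = 7
ES_C = max(EF_A=6, EF_B=7) = 7; EF_C = 7+7 = 14
ES_D = 6; EF_D = 6+4 = 10
ES_E = 7; EF_E = 7+5 = 12
ES_F = 14; EF_F = 14+4 = 18
ES_G = max(EF_D=10, EF_E=12, EF_F=18) = 18; EF_G = 18+7 = 25
Expected project duration μ = 25 days. Critical path: B → C → F → G.

Variance along critical path = 2.778 + 2.778 + 5.444 + 5.444 = 16.444; σ = √16.444 = 4.055 days.
Z = (31 − 25) / 4.055 = 1.480
P(T ≤ 31) = Φ(1.480) ≈ 0.931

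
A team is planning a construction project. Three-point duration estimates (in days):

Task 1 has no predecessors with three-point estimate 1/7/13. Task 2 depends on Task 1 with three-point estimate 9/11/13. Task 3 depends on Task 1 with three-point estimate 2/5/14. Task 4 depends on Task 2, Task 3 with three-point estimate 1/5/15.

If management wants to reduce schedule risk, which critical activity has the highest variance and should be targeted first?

Task 4

te_Task 1 = (1 + 4·7 + 13)/6 = 42/6 = 7; σ²_Task 1 = ((13−1)/6)² = 4.000
te_Task 2 = (9 + 4·11 + 13)/6 = 66/6 = 11; σ²_Task 2 = ((13−9)/6)² = 0.444
te_Task 3 = (2 + 4·5 + 14)/6 = 36/6 = 6; σ²_Task 3 = ((14−2)/6)² = 4.000
te_Task 4 = (1 + 4·5 + 15)/6 = 36/6 = 6; σ²_Task 4 = ((15−1)/6)² = 5.444

Forward pass:
ES_Task 1 = 0; EF_Task 1 = 7
ES_Task 2 = 7; EF_Task 2 = 7+11 = 18
ES_Task 3 = 7; EF_Task 3 = 7+6 = 13
ES_Task 4 = max(EF_Task 2=18, EF_Task 3=13) = 18; EF_Task 4 = 18+6 = 24
Expected project duration μ = 24 days. Critical path: Task 1 → Task 2 → Task 4.

Variances on critical path: σ²_Task 1=4.000, σ²_Task 2=0.444, σ²_Task 4=5.444.
Largest is σ²_Task 4 = 5.444.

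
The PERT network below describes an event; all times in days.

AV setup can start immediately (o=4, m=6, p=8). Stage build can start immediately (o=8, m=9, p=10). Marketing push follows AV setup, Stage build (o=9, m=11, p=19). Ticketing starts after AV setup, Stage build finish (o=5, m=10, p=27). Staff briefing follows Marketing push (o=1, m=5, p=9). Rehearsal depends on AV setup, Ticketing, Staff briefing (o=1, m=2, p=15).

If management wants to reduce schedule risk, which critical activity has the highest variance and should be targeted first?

Rehearsal

te_AV setup = (4 + 4·6 + 8)/6 = 36/6 = 6; σ²_AV setup = ((8−4)/6)² = 0.444
te_Stage build = (8 + 4·9 + 10)/6 = 54/6 = 9; σ²_Stage build = ((10−8)/6)² = 0.111
te_Marketing push = (9 + 4·11 + 19)/6 = 72/6 = 12; σ²_Marketing push = ((19−9)/6)² = 2.778
te_Ticketing = (5 + 4·10 + 27)/6 = 72/6 = 12; σ²_Ticketing = ((27−5)/6)² = 13.444
te_Staff briefing = (1 + 4·5 + 9)/6 = 30/6 = 5; σ²_Staff briefing = ((9−1)/6)² = 1.778
te_Rehearsal = (1 + 4·2 + 15)/6 = 24/6 = 4; σ²_Rehearsal = ((15−1)/6)² = 5.444

Forward pass:
ES_AV setup = 0; EF_AV setup = 6
ES_Stage build = 0; EF_Stage build = 9
ES_Marketing push = max(EF_AV setup=6, EF_Stage build=9) = 9; EF_Marketing push = 9+12 = 21
ES_Ticketing = max(EF_AV setup=6, EF_Stage build=9) = 9; EF_Ticketing = 9+12 = 21
ES_Staff briefing = 21; EF_Staff briefing = 21+5 = 26
ES_Rehearsal = max(EF_AV setup=6, EF_Ticketing=21, EF_Staff briefing=26) = 26; EF_Rehearsal = 26+4 = 30
Expected project duration μ = 30 days. Critical path: Stage build → Marketing push → Staff briefing → Rehearsal.

Variances on critical path: σ²_Stage build=0.111, σ²_Marketing push=2.778, σ²_Staff briefing=1.778, σ²_Rehearsal=5.444.
Largest is σ²_Rehearsal = 5.444.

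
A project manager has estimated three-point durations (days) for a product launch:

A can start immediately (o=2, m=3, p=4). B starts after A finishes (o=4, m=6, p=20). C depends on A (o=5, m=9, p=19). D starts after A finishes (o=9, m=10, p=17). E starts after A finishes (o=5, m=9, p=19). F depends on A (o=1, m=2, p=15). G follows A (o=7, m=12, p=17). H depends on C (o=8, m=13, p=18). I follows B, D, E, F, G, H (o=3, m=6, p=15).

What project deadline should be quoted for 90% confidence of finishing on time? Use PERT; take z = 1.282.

te_A = (2 + 4·3 + 4)/6 = 18/6 = 3; σ²_A = ((4−2)/6)² = 0.111
te_B = (4 + 4·6 + 20)/6 = 48/6 = 8; σ²_B = ((20−4)/6)² = 7.111
te_C = (5 + 4·9 + 19)/6 = 60/6 = 10; σ²_C = ((19−5)/6)² = 5.444
te_D = (9 + 4·10 + 17)/6 = 66/6 = 11; σ²_D = ((17−9)/6)² = 1.778
te_E = (5 + 4·9 + 19)/6 = 60/6 = 10; σ²_E = ((19−5)/6)² = 5.444
te_F = (1 + 4·2 + 15)/6 = 24/6 = 4; σ²_F = ((15−1)/6)² = 5.444
te_G = (7 + 4·12 + 17)/6 = 72/6 = 12; σ²_G = ((17−7)/6)² = 2.778
te_H = (8 + 4·13 + 18)/6 = 78/6 = 13; σ²_H = ((18−8)/6)² = 2.778
te_I = (3 + 4·6 + 15)/6 = 42/6 = 7; σ²_I = ((15−3)/6)² = 4.000

Forward pass:
ES_A = 0; EF_A = 3
ES_B = 3; EF_B = 3+8 = 11
ES_C = 3; EF_C = 3+10 = 13
ES_D = 3; EF_D = 3+11 = 14
ES_E = 3; EF_E = 3+10 = 13
ES_F = 3; EF_F = 3+4 = 7
ES_G = 3; EF_G = 3+12 = 15
ES_H = 13; EF_H = 13+13 = 26
ES_I = max(EF_B=11, EF_D=14, EF_E=13, EF_F=7, EF_G=15, EF_H=26) = 26; EF_I = 26+7 = 33
Expected project duration μ = 33 days. Critical path: A → C → H → I.

Variance along critical path = 0.111 + 5.444 + 2.778 + 4.000 = 12.333; σ = 3.512 days.
D = μ + z·σ = 33 + 1.282·3.512 = 37.5 days

37.5 days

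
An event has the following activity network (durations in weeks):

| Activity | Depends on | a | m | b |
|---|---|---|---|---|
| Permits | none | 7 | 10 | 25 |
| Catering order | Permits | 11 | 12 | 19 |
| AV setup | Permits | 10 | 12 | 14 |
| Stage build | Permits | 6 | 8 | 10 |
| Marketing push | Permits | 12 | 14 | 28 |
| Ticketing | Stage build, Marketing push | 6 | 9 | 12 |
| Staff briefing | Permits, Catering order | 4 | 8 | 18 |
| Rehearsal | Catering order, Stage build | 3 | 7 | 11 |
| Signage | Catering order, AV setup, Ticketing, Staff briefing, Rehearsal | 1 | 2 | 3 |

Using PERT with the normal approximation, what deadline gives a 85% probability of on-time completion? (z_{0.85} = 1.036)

te_Permits = (7 + 4·10 + 25)/6 = 72/6 = 12; σ²_Permits = ((25−7)/6)² = 9.000
te_Catering order = (11 + 4·12 + 19)/6 = 78/6 = 13; σ²_Catering order = ((19−11)/6)² = 1.778
te_AV setup = (10 + 4·12 + 14)/6 = 72/6 = 12; σ²_AV setup = ((14−10)/6)² = 0.444
te_Stage build = (6 + 4·8 + 10)/6 = 48/6 = 8; σ²_Stage build = ((10−6)/6)² = 0.444
te_Marketing push = (12 + 4·14 + 28)/6 = 96/6 = 16; σ²_Marketing push = ((28−12)/6)² = 7.111
te_Ticketing = (6 + 4·9 + 12)/6 = 54/6 = 9; σ²_Ticketing = ((12−6)/6)² = 1.000
te_Staff briefing = (4 + 4·8 + 18)/6 = 54/6 = 9; σ²_Staff briefing = ((18−4)/6)² = 5.444
te_Rehearsal = (3 + 4·7 + 11)/6 = 42/6 = 7; σ²_Rehearsal = ((11−3)/6)² = 1.778
te_Signage = (1 + 4·2 + 3)/6 = 12/6 = 2; σ²_Signage = ((3−1)/6)² = 0.111

Forward pass:
ES_Permits = 0; EF_Permits = 12
ES_Catering order = 12; EF_Catering order = 12+13 = 25
ES_AV setup = 12; EF_AV setup = 12+12 = 24
ES_Stage build = 12; EF_Stage build = 12+8 = 20
ES_Marketing push = 12; EF_Marketing push = 12+16 = 28
ES_Ticketing = max(EF_Stage build=20, EF_Marketing push=28) = 28; EF_Ticketing = 28+9 = 37
ES_Staff briefing = max(EF_Permits=12, EF_Catering order=25) = 25; EF_Staff briefing = 25+9 = 34
ES_Rehearsal = max(EF_Catering order=25, EF_Stage build=20) = 25; EF_Rehearsal = 25+7 = 32
ES_Signage = max(EF_Catering order=25, EF_AV setup=24, EF_Ticketing=37, EF_Staff briefing=34, EF_Rehearsal=32) = 37; EF_Signage = 37+2 = 39
Expected project duration μ = 39 weeks. Critical path: Permits → Marketing push → Ticketing → Signage.

Variance along critical path = 9.000 + 7.111 + 1.000 + 0.111 = 17.222; σ = 4.150 weeks.
D = μ + z·σ = 39 + 1.036·4.150 = 43.3 weeks

43.3 weeks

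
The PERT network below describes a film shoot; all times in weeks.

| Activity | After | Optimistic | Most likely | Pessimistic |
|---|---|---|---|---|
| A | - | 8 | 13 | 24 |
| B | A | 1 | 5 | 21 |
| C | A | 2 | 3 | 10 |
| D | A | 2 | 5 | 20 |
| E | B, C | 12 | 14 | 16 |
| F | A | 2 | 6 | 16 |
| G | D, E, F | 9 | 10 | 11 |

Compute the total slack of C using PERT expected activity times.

te_A = (8 + 4·13 + 24)/6 = 84/6 = 14
te_B = (1 + 4·5 + 21)/6 = 42/6 = 7
te_C = (2 + 4·3 + 10)/6 = 24/6 = 4
te_D = (2 + 4·5 + 20)/6 = 42/6 = 7
te_E = (12 + 4·14 + 16)/6 = 84/6 = 14
te_F = (2 + 4·6 + 16)/6 = 42/6 = 7
te_G = (9 + 4·10 + 11)/6 = 60/6 = 10

Forward pass:
ES_A = 0; EF_A = 14
ES_B = 14; EF_B = 14+7 = 21
ES_C = 14; EF_C = 14+4 = 18
ES_D = 14; EF_D = 14+7 = 21
ES_E = max(EF_B=21, EF_C=18) = 21; EF_E = 21+14 = 35
ES_F = 14; EF_F = 14+7 = 21
ES_G = max(EF_D=21, EF_E=35, EF_F=21) = 35; EF_G = 35+10 = 45
Expected project duration μ = 45 weeks. Critical path: A → B → E → G.

Backward pass:
LF_G = 45; LS_G = 45−10 = 35
LF_F = LS_G = 35; LS_F = 35−7 = 28
LF_E = LS_G = 35; LS_E = 35−14 = 21
LF_D = LS_G = 35; LS_D = 35−7 = 28
LF_C = LS_E = 21; LS_C = 21−4 = 17
LF_B = LS_E = 21; LS_B = 21−7 = 14
LF_A = min(LS_B=14, LS_C=17, LS_D=28, LS_F=28) = 14; LS_A = 14−14 = 0
Slack_C = LS_C − ES_C = 17 − 14 = 3

3 weeks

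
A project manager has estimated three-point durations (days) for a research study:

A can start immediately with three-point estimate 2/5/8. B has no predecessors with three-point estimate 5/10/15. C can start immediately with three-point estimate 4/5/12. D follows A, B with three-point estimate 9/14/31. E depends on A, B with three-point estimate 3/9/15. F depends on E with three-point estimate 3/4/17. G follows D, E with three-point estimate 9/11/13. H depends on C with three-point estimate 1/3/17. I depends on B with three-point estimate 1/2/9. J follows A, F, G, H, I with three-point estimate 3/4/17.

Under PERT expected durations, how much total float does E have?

7 days

te_A = (2 + 4·5 + 8)/6 = 30/6 = 5
te_B = (5 + 4·10 + 15)/6 = 60/6 = 10
te_C = (4 + 4·5 + 12)/6 = 36/6 = 6
te_D = (9 + 4·14 + 31)/6 = 96/6 = 16
te_E = (3 + 4·9 + 15)/6 = 54/6 = 9
te_F = (3 + 4·4 + 17)/6 = 36/6 = 6
te_G = (9 + 4·11 + 13)/6 = 66/6 = 11
te_H = (1 + 4·3 + 17)/6 = 30/6 = 5
te_I = (1 + 4·2 + 9)/6 = 18/6 = 3
te_J = (3 + 4·4 + 17)/6 = 36/6 = 6

Forward pass:
ES_A = 0; EF_A = 5
ES_B = 0; EF_B = 10
ES_C = 0; EF_C = 6
ES_D = max(EF_A=5, EF_B=10) = 10; EF_D = 10+16 = 26
ES_E = max(EF_A=5, EF_B=10) = 10; EF_E = 10+9 = 19
ES_F = 19; EF_F = 19+6 = 25
ES_G = max(EF_D=26, EF_E=19) = 26; EF_G = 26+11 = 37
ES_H = 6; EF_H = 6+5 = 11
ES_I = 10; EF_I = 10+3 = 13
ES_J = max(EF_A=5, EF_F=25, EF_G=37, EF_H=11, EF_I=13) = 37; EF_J = 37+6 = 43
Expected project duration μ = 43 days. Critical path: B → D → G → J.

Backward pass:
LF_J = 43; LS_J = 43−6 = 37
LF_I = LS_J = 37; LS_I = 37−3 = 34
LF_H = LS_J = 37; LS_H = 37−5 = 32
LF_G = LS_J = 37; LS_G = 37−11 = 26
LF_F = LS_J = 37; LS_F = 37−6 = 31
LF_E = min(LS_F=31, LS_G=26) = 26; LS_E = 26−9 = 17
LF_D = LS_G = 26; LS_D = 26−16 = 10
LF_C = LS_H = 32; LS_C = 32−6 = 26
LF_B = min(LS_D=10, LS_E=17, LS_I=34) = 10; LS_B = 10−10 = 0
LF_A = min(LS_D=10, LS_E=17, LS_J=37) = 10; LS_A = 10−5 = 5
Slack_E = LS_E − ES_E = 17 − 10 = 7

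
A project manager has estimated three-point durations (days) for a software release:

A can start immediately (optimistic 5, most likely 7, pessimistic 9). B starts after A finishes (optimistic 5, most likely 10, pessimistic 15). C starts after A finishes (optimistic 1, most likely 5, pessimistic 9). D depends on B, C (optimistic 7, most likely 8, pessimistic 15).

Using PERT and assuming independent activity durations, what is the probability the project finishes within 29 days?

0.910

te_A = (5 + 4·7 + 9)/6 = 42/6 = 7; σ²_A = ((9−5)/6)² = 0.444
te_B = (5 + 4·10 + 15)/6 = 60/6 = 10; σ²_B = ((15−5)/6)² = 2.778
te_C = (1 + 4·5 + 9)/6 = 30/6 = 5; σ²_C = ((9−1)/6)² = 1.778
te_D = (7 + 4·8 + 15)/6 = 54/6 = 9; σ²_D = ((15−7)/6)² = 1.778

Forward pass:
ES_A = 0; EF_A = 7
ES_B = 7; EF_B = 7+10 = 17
ES_C = 7; EF_C = 7+5 = 12
ES_D = max(EF_B=17, EF_C=12) = 17; EF_D = 17+9 = 26
Expected project duration μ = 26 days. Critical path: A → B → D.

Variance along critical path = 0.444 + 2.778 + 1.778 = 5.000; σ = √5.000 = 2.236 days.
Z = (29 − 26) / 2.236 = 1.342
P(T ≤ 29) = Φ(1.342) ≈ 0.910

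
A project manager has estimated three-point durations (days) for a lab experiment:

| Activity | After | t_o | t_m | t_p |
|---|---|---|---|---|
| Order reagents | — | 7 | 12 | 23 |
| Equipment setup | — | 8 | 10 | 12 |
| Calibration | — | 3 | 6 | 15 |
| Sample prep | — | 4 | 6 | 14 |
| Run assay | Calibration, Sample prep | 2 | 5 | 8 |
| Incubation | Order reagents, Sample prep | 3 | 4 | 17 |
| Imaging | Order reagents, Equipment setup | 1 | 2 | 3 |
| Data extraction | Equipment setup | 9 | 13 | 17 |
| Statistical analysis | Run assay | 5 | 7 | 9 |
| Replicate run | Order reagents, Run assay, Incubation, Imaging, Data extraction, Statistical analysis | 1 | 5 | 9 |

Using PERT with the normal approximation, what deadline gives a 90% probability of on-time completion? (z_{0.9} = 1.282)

30.6 days

te_Order reagents = (7 + 4·12 + 23)/6 = 78/6 = 13; σ²_Order reagents = ((23−7)/6)² = 7.111
te_Equipment setup = (8 + 4·10 + 12)/6 = 60/6 = 10; σ²_Equipment setup = ((12−8)/6)² = 0.444
te_Calibration = (3 + 4·6 + 15)/6 = 42/6 = 7; σ²_Calibration = ((15−3)/6)² = 4.000
te_Sample prep = (4 + 4·6 + 14)/6 = 42/6 = 7; σ²_Sample prep = ((14−4)/6)² = 2.778
te_Run assay = (2 + 4·5 + 8)/6 = 30/6 = 5; σ²_Run assay = ((8−2)/6)² = 1.000
te_Incubation = (3 + 4·4 + 17)/6 = 36/6 = 6; σ²_Incubation = ((17−3)/6)² = 5.444
te_Imaging = (1 + 4·2 + 3)/6 = 12/6 = 2; σ²_Imaging = ((3−1)/6)² = 0.111
te_Data extraction = (9 + 4·13 + 17)/6 = 78/6 = 13; σ²_Data extraction = ((17−9)/6)² = 1.778
te_Statistical analysis = (5 + 4·7 + 9)/6 = 42/6 = 7; σ²_Statistical analysis = ((9−5)/6)² = 0.444
te_Replicate run = (1 + 4·5 + 9)/6 = 30/6 = 5; σ²_Replicate run = ((9−1)/6)² = 1.778

Forward pass:
ES_Order reagents = 0; EF_Order reagents = 13
ES_Equipment setup = 0; EF_Equipment setup = 10
ES_Calibration = 0; EF_Calibration = 7
ES_Sample prep = 0; EF_Sample prep = 7
ES_Run assay = max(EF_Calibration=7, EF_Sample prep=7) = 7; EF_Run assay = 7+5 = 12
ES_Incubation = max(EF_Order reagents=13, EF_Sample prep=7) = 13; EF_Incubation = 13+6 = 19
ES_Imaging = max(EF_Order reagents=13, EF_Equipment setup=10) = 13; EF_Imaging = 13+2 = 15
ES_Data extraction = 10; EF_Data extraction = 10+13 = 23
ES_Statistical analysis = 12; EF_Statistical analysis = 12+7 = 19
ES_Replicate run = max(EF_Order reagents=13, EF_Run assay=12, EF_Incubation=19, EF_Imaging=15, EF_Data extraction=23, EF_Statistical analysis=19) = 23; EF_Replicate run = 23+5 = 28
Expected project duration μ = 28 days. Critical path: Equipment setup → Data extraction → Replicate run.

Variance along critical path = 0.444 + 1.778 + 1.778 = 4.000; σ = 2.000 days.
D = μ + z·σ = 28 + 1.282·2.000 = 30.6 days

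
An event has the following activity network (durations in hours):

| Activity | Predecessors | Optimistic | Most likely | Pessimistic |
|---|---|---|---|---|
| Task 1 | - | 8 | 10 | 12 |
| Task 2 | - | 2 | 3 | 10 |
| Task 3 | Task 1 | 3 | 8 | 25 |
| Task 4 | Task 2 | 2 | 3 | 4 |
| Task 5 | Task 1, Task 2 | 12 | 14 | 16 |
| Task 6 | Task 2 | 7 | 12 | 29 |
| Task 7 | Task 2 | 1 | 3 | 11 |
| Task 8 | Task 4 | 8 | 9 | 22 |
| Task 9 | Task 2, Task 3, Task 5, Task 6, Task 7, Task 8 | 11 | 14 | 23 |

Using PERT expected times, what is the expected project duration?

te_Task 1 = (8 + 4·10 + 12)/6 = 60/6 = 10
te_Task 2 = (2 + 4·3 + 10)/6 = 24/6 = 4
te_Task 3 = (3 + 4·8 + 25)/6 = 60/6 = 10
te_Task 4 = (2 + 4·3 + 4)/6 = 18/6 = 3
te_Task 5 = (12 + 4·14 + 16)/6 = 84/6 = 14
te_Task 6 = (7 + 4·12 + 29)/6 = 84/6 = 14
te_Task 7 = (1 + 4·3 + 11)/6 = 24/6 = 4
te_Task 8 = (8 + 4·9 + 22)/6 = 66/6 = 11
te_Task 9 = (11 + 4·14 + 23)/6 = 90/6 = 15

Forward pass:
ES_Task 1 = 0; EF_Task 1 = 10
ES_Task 2 = 0; EF_Task 2 = 4
ES_Task 3 = 10; EF_Task 3 = 10+10 = 20
ES_Task 4 = 4; EF_Task 4 = 4+3 = 7
ES_Task 5 = max(EF_Task 1=10, EF_Task 2=4) = 10; EF_Task 5 = 10+14 = 24
ES_Task 6 = 4; EF_Task 6 = 4+14 = 18
ES_Task 7 = 4; EF_Task 7 = 4+4 = 8
ES_Task 8 = 7; EF_Task 8 = 7+11 = 18
ES_Task 9 = max(EF_Task 2=4, EF_Task 3=20, EF_Task 5=24, EF_Task 6=18, EF_Task 7=8, EF_Task 8=18) = 24; EF_Task 9 = 24+15 = 39
Expected project duration μ = 39 hours. Critical path: Task 1 → Task 5 → Task 9.

39 hours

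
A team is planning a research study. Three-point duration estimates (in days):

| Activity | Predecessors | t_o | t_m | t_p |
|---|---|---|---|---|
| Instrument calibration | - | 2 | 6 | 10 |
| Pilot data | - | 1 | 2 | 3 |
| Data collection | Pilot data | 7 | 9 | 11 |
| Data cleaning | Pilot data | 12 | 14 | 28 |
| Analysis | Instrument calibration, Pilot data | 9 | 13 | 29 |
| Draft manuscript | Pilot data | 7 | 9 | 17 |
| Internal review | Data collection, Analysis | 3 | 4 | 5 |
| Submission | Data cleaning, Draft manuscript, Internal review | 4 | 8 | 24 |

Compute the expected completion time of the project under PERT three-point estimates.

te_Instrument calibration = (2 + 4·6 + 10)/6 = 36/6 = 6
te_Pilot data = (1 + 4·2 + 3)/6 = 12/6 = 2
te_Data collection = (7 + 4·9 + 11)/6 = 54/6 = 9
te_Data cleaning = (12 + 4·14 + 28)/6 = 96/6 = 16
te_Analysis = (9 + 4·13 + 29)/6 = 90/6 = 15
te_Draft manuscript = (7 + 4·9 + 17)/6 = 60/6 = 10
te_Internal review = (3 + 4·4 + 5)/6 = 24/6 = 4
te_Submission = (4 + 4·8 + 24)/6 = 60/6 = 10

Forward pass:
ES_Instrument calibration = 0; EF_Instrument calibration = 6
ES_Pilot data = 0; EF_Pilot data = 2
ES_Data collection = 2; EF_Data collection = 2+9 = 11
ES_Data cleaning = 2; EF_Data cleaning = 2+16 = 18
ES_Analysis = max(EF_Instrument calibration=6, EF_Pilot data=2) = 6; EF_Analysis = 6+15 = 21
ES_Draft manuscript = 2; EF_Draft manuscript = 2+10 = 12
ES_Internal review = max(EF_Data collection=11, EF_Analysis=21) = 21; EF_Internal review = 21+4 = 25
ES_Submission = max(EF_Data cleaning=18, EF_Draft manuscript=12, EF_Internal review=25) = 25; EF_Submission = 25+10 = 35
Expected project duration μ = 35 days. Critical path: Instrument calibration → Analysis → Internal review → Submission.

35 days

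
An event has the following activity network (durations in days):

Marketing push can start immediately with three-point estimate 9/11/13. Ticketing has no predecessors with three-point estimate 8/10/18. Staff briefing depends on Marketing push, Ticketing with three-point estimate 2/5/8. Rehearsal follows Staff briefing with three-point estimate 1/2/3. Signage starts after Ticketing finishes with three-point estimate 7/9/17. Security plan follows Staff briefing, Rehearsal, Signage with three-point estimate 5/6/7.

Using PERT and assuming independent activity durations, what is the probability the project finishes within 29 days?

0.800

te_Marketing push = (9 + 4·11 + 13)/6 = 66/6 = 11; σ²_Marketing push = ((13−9)/6)² = 0.444
te_Ticketing = (8 + 4·10 + 18)/6 = 66/6 = 11; σ²_Ticketing = ((18−8)/6)² = 2.778
te_Staff briefing = (2 + 4·5 + 8)/6 = 30/6 = 5; σ²_Staff briefing = ((8−2)/6)² = 1.000
te_Rehearsal = (1 + 4·2 + 3)/6 = 12/6 = 2; σ²_Rehearsal = ((3−1)/6)² = 0.111
te_Signage = (7 + 4·9 + 17)/6 = 60/6 = 10; σ²_Signage = ((17−7)/6)² = 2.778
te_Security plan = (5 + 4·6 + 7)/6 = 36/6 = 6; σ²_Security plan = ((7−5)/6)² = 0.111

Forward pass:
ES_Marketing push = 0; EF_Marketing push = 11
ES_Ticketing = 0; EF_Ticketing = 11
ES_Staff briefing = max(EF_Marketing push=11, EF_Ticketing=11) = 11; EF_Staff briefing = 11+5 = 16
ES_Rehearsal = 16; EF_Rehearsal = 16+2 = 18
ES_Signage = 11; EF_Signage = 11+10 = 21
ES_Security plan = max(EF_Staff briefing=16, EF_Rehearsal=18, EF_Signage=21) = 21; EF_Security plan = 21+6 = 27
Expected project duration μ = 27 days. Critical path: Ticketing → Signage → Security plan.

Variance along critical path = 2.778 + 2.778 + 0.111 = 5.667; σ = √5.667 = 2.380 days.
Z = (29 − 27) / 2.380 = 0.840
P(T ≤ 29) = Φ(0.840) ≈ 0.800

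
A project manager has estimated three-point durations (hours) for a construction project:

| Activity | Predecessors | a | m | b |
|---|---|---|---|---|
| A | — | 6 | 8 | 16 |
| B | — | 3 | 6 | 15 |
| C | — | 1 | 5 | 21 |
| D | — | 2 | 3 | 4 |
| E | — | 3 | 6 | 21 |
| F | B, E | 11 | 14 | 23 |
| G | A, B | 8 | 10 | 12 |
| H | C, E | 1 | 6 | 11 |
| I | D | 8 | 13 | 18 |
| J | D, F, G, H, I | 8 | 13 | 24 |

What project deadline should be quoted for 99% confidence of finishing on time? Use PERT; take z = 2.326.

47.4 hours

te_A = (6 + 4·8 + 16)/6 = 54/6 = 9; σ²_A = ((16−6)/6)² = 2.778
te_B = (3 + 4·6 + 15)/6 = 42/6 = 7; σ²_B = ((15−3)/6)² = 4.000
te_C = (1 + 4·5 + 21)/6 = 42/6 = 7; σ²_C = ((21−1)/6)² = 11.111
te_D = (2 + 4·3 + 4)/6 = 18/6 = 3; σ²_D = ((4−2)/6)² = 0.111
te_E = (3 + 4·6 + 21)/6 = 48/6 = 8; σ²_E = ((21−3)/6)² = 9.000
te_F = (11 + 4·14 + 23)/6 = 90/6 = 15; σ²_F = ((23−11)/6)² = 4.000
te_G = (8 + 4·10 + 12)/6 = 60/6 = 10; σ²_G = ((12−8)/6)² = 0.444
te_H = (1 + 4·6 + 11)/6 = 36/6 = 6; σ²_H = ((11−1)/6)² = 2.778
te_I = (8 + 4·13 + 18)/6 = 78/6 = 13; σ²_I = ((18−8)/6)² = 2.778
te_J = (8 + 4·13 + 24)/6 = 84/6 = 14; σ²_J = ((24−8)/6)² = 7.111

Forward pass:
ES_A = 0; EF_A = 9
ES_B = 0; EF_B = 7
ES_C = 0; EF_C = 7
ES_D = 0; EF_D = 3
ES_E = 0; EF_E = 8
ES_F = max(EF_B=7, EF_E=8) = 8; EF_F = 8+15 = 23
ES_G = max(EF_A=9, EF_B=7) = 9; EF_G = 9+10 = 19
ES_H = max(EF_C=7, EF_E=8) = 8; EF_H = 8+6 = 14
ES_I = 3; EF_I = 3+13 = 16
ES_J = max(EF_D=3, EF_F=23, EF_G=19, EF_H=14, EF_I=16) = 23; EF_J = 23+14 = 37
Expected project duration μ = 37 hours. Critical path: E → F → J.

Variance along critical path = 9.000 + 4.000 + 7.111 = 20.111; σ = 4.485 hours.
D = μ + z·σ = 37 + 2.326·4.485 = 47.4 hours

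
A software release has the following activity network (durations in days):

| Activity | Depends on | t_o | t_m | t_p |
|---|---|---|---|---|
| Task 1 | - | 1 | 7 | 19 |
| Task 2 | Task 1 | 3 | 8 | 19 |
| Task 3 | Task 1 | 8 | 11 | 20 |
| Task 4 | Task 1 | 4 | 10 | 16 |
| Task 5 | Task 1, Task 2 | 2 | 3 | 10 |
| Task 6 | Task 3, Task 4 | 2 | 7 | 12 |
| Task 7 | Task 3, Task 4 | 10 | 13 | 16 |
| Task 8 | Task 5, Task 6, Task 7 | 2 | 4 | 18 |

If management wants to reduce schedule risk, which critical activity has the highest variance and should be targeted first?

te_Task 1 = (1 + 4·7 + 19)/6 = 48/6 = 8; σ²_Task 1 = ((19−1)/6)² = 9.000
te_Task 2 = (3 + 4·8 + 19)/6 = 54/6 = 9; σ²_Task 2 = ((19−3)/6)² = 7.111
te_Task 3 = (8 + 4·11 + 20)/6 = 72/6 = 12; σ²_Task 3 = ((20−8)/6)² = 4.000
te_Task 4 = (4 + 4·10 + 16)/6 = 60/6 = 10; σ²_Task 4 = ((16−4)/6)² = 4.000
te_Task 5 = (2 + 4·3 + 10)/6 = 24/6 = 4; σ²_Task 5 = ((10−2)/6)² = 1.778
te_Task 6 = (2 + 4·7 + 12)/6 = 42/6 = 7; σ²_Task 6 = ((12−2)/6)² = 2.778
te_Task 7 = (10 + 4·13 + 16)/6 = 78/6 = 13; σ²_Task 7 = ((16−10)/6)² = 1.000
te_Task 8 = (2 + 4·4 + 18)/6 = 36/6 = 6; σ²_Task 8 = ((18−2)/6)² = 7.111

Forward pass:
ES_Task 1 = 0; EF_Task 1 = 8
ES_Task 2 = 8; EF_Task 2 = 8+9 = 17
ES_Task 3 = 8; EF_Task 3 = 8+12 = 20
ES_Task 4 = 8; EF_Task 4 = 8+10 = 18
ES_Task 5 = max(EF_Task 1=8, EF_Task 2=17) = 17; EF_Task 5 = 17+4 = 21
ES_Task 6 = max(EF_Task 3=20, EF_Task 4=18) = 20; EF_Task 6 = 20+7 = 27
ES_Task 7 = max(EF_Task 3=20, EF_Task 4=18) = 20; EF_Task 7 = 20+13 = 33
ES_Task 8 = max(EF_Task 5=21, EF_Task 6=27, EF_Task 7=33) = 33; EF_Task 8 = 33+6 = 39
Expected project duration μ = 39 days. Critical path: Task 1 → Task 3 → Task 7 → Task 8.

Variances on critical path: σ²_Task 1=9.000, σ²_Task 3=4.000, σ²_Task 7=1.000, σ²_Task 8=7.111.
Largest is σ²_Task 1 = 9.000.

Task 1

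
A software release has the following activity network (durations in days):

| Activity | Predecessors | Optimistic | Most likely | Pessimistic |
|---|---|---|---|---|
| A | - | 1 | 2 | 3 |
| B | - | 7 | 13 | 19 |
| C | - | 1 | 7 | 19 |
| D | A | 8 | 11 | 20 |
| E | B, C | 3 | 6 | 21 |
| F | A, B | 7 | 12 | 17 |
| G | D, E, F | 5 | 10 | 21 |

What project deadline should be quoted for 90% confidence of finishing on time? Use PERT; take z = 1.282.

te_A = (1 + 4·2 + 3)/6 = 12/6 = 2; σ²_A = ((3−1)/6)² = 0.111
te_B = (7 + 4·13 + 19)/6 = 78/6 = 13; σ²_B = ((19−7)/6)² = 4.000
te_C = (1 + 4·7 + 19)/6 = 48/6 = 8; σ²_C = ((19−1)/6)² = 9.000
te_D = (8 + 4·11 + 20)/6 = 72/6 = 12; σ²_D = ((20−8)/6)² = 4.000
te_E = (3 + 4·6 + 21)/6 = 48/6 = 8; σ²_E = ((21−3)/6)² = 9.000
te_F = (7 + 4·12 + 17)/6 = 72/6 = 12; σ²_F = ((17−7)/6)² = 2.778
te_G = (5 + 4·10 + 21)/6 = 66/6 = 11; σ²_G = ((21−5)/6)² = 7.111

Forward pass:
ES_A = 0; EF_A = 2
ES_B = 0; EF_B = 13
ES_C = 0; EF_C = 8
ES_D = 2; EF_D = 2+12 = 14
ES_E = max(EF_B=13, EF_C=8) = 13; EF_E = 13+8 = 21
ES_F = max(EF_A=2, EF_B=13) = 13; EF_F = 13+12 = 25
ES_G = max(EF_D=14, EF_E=21, EF_F=25) = 25; EF_G = 25+11 = 36
Expected project duration μ = 36 days. Critical path: B → F → G.

Variance along critical path = 4.000 + 2.778 + 7.111 = 13.889; σ = 3.727 days.
D = μ + z·σ = 36 + 1.282·3.727 = 40.8 days

40.8 days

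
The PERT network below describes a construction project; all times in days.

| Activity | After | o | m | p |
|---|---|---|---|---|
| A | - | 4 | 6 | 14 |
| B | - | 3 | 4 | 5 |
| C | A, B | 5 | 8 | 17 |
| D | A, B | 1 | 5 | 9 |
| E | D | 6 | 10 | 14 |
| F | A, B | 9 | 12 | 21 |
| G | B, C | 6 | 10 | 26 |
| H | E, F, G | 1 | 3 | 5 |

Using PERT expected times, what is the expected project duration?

te_A = (4 + 4·6 + 14)/6 = 42/6 = 7
te_B = (3 + 4·4 + 5)/6 = 24/6 = 4
te_C = (5 + 4·8 + 17)/6 = 54/6 = 9
te_D = (1 + 4·5 + 9)/6 = 30/6 = 5
te_E = (6 + 4·10 + 14)/6 = 60/6 = 10
te_F = (9 + 4·12 + 21)/6 = 78/6 = 13
te_G = (6 + 4·10 + 26)/6 = 72/6 = 12
te_H = (1 + 4·3 + 5)/6 = 18/6 = 3

Forward pass:
ES_A = 0; EF_A = 7
ES_B = 0; EF_B = 4
ES_C = max(EF_A=7, EF_B=4) = 7; EF_C = 7+9 = 16
ES_D = max(EF_A=7, EF_B=4) = 7; EF_D = 7+5 = 12
ES_E = 12; EF_E = 12+10 = 22
ES_F = max(EF_A=7, EF_B=4) = 7; EF_F = 7+13 = 20
ES_G = max(EF_B=4, EF_C=16) = 16; EF_G = 16+12 = 28
ES_H = max(EF_E=22, EF_F=20, EF_G=28) = 28; EF_H = 28+3 = 31
Expected project duration μ = 31 days. Critical path: A → C → G → H.

31 days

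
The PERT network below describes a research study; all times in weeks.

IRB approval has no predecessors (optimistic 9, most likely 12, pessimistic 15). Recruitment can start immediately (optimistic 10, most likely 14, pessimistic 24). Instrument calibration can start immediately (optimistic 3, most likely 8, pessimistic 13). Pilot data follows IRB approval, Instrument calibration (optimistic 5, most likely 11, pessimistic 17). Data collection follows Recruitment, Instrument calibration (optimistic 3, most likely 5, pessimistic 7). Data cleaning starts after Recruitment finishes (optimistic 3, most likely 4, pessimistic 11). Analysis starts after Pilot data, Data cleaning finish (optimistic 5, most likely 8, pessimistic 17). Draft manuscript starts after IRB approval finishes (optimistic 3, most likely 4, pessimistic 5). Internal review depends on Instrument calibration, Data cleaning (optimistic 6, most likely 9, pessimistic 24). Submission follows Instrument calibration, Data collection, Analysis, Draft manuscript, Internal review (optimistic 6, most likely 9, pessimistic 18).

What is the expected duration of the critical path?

42 weeks

te_IRB approval = (9 + 4·12 + 15)/6 = 72/6 = 12
te_Recruitment = (10 + 4·14 + 24)/6 = 90/6 = 15
te_Instrument calibration = (3 + 4·8 + 13)/6 = 48/6 = 8
te_Pilot data = (5 + 4·11 + 17)/6 = 66/6 = 11
te_Data collection = (3 + 4·5 + 7)/6 = 30/6 = 5
te_Data cleaning = (3 + 4·4 + 11)/6 = 30/6 = 5
te_Analysis = (5 + 4·8 + 17)/6 = 54/6 = 9
te_Draft manuscript = (3 + 4·4 + 5)/6 = 24/6 = 4
te_Internal review = (6 + 4·9 + 24)/6 = 66/6 = 11
te_Submission = (6 + 4·9 + 18)/6 = 60/6 = 10

Forward pass:
ES_IRB approval = 0; EF_IRB approval = 12
ES_Recruitment = 0; EF_Recruitment = 15
ES_Instrument calibration = 0; EF_Instrument calibration = 8
ES_Pilot data = max(EF_IRB approval=12, EF_Instrument calibration=8) = 12; EF_Pilot data = 12+11 = 23
ES_Data collection = max(EF_Recruitment=15, EF_Instrument calibration=8) = 15; EF_Data collection = 15+5 = 20
ES_Data cleaning = 15; EF_Data cleaning = 15+5 = 20
ES_Analysis = max(EF_Pilot data=23, EF_Data cleaning=20) = 23; EF_Analysis = 23+9 = 32
ES_Draft manuscript = 12; EF_Draft manuscript = 12+4 = 16
ES_Internal review = max(EF_Instrument calibration=8, EF_Data cleaning=20) = 20; EF_Internal review = 20+11 = 31
ES_Submission = max(EF_Instrument calibration=8, EF_Data collection=20, EF_Analysis=32, EF_Draft manuscript=16, EF_Internal review=31) = 32; EF_Submission = 32+10 = 42
Expected project duration μ = 42 weeks. Critical path: IRB approval → Pilot data → Analysis → Submission.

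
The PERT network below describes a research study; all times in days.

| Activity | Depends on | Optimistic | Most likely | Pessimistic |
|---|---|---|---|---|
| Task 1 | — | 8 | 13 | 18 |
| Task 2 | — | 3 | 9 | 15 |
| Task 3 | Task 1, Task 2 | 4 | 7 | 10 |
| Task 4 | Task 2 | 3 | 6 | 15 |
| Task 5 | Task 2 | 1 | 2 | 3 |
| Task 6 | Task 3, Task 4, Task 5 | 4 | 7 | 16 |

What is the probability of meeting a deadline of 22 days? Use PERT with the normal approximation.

te_Task 1 = (8 + 4·13 + 18)/6 = 78/6 = 13; σ²_Task 1 = ((18−8)/6)² = 2.778
te_Task 2 = (3 + 4·9 + 15)/6 = 54/6 = 9; σ²_Task 2 = ((15−3)/6)² = 4.000
te_Task 3 = (4 + 4·7 + 10)/6 = 42/6 = 7; σ²_Task 3 = ((10−4)/6)² = 1.000
te_Task 4 = (3 + 4·6 + 15)/6 = 42/6 = 7; σ²_Task 4 = ((15−3)/6)² = 4.000
te_Task 5 = (1 + 4·2 + 3)/6 = 12/6 = 2; σ²_Task 5 = ((3−1)/6)² = 0.111
te_Task 6 = (4 + 4·7 + 16)/6 = 48/6 = 8; σ²_Task 6 = ((16−4)/6)² = 4.000

Forward pass:
ES_Task 1 = 0; EF_Task 1 = 13
ES_Task 2 = 0; EF_Task 2 = 9
ES_Task 3 = max(EF_Task 1=13, EF_Task 2=9) = 13; EF_Task 3 = 13+7 = 20
ES_Task 4 = 9; EF_Task 4 = 9+7 = 16
ES_Task 5 = 9; EF_Task 5 = 9+2 = 11
ES_Task 6 = max(EF_Task 3=20, EF_Task 4=16, EF_Task 5=11) = 20; EF_Task 6 = 20+8 = 28
Expected project duration μ = 28 days. Critical path: Task 1 → Task 3 → Task 6.

Variance along critical path = 2.778 + 1.000 + 4.000 = 7.778; σ = √7.778 = 2.789 days.
Z = (22 − 28) / 2.789 = -2.151
P(T ≤ 22) = Φ(-2.151) ≈ 0.016

0.016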